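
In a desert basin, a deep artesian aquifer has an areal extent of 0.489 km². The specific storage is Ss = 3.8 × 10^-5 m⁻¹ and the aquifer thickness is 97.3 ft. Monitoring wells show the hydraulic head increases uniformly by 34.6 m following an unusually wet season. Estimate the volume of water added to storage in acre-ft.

b = 97.3 ft = 29.66 m
S = Ss × b = 3.8 × 10^-5 m⁻¹ × 29.66 m = 1.127 × 10^-3
A = 0.489 km² = 4.89 × 10^5 m²
ΔV = S × A × Δh = 0.001127 × 4.89 × 10^5 m² × 34.6 m = 19070 m³
ΔV = 19070 m³ = 15.46 acre-ft

ΔV ≈ 15.5 acre-ft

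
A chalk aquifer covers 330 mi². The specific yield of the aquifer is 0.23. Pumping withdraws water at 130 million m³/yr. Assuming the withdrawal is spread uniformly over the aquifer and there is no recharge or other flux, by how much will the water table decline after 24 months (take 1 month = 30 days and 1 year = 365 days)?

Δh ≈ 1.3 m

A = 330 mi² = 8.547 × 10^8 m²
Q = 130 million m³/yr = 3.562 × 10^5 m³/d
t = 24 months = 720 d
ΔV = Q × t = 3.562 × 10^5 m³/d × 720 d = 2.564 × 10^8 m³
Δh = ΔV / (Sy × A) = 2.564 × 10^8 / (0.23 × 8.547 × 10^8) = 1.304 m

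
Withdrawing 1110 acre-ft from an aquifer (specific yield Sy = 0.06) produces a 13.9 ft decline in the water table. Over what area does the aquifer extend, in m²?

A ≈ 5.39 × 10^6 m²

Δh = 13.9 ft = 4.237 m
ΔV = 1110 acre-ft = 1.369 × 10^6 m³
A = ΔV / (Sy × Δh) = 1.369 × 10^6 / (0.06 × 4.237) = 5.386 × 10^6 m²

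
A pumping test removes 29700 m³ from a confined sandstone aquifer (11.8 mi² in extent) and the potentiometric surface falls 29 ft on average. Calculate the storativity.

S ≈ 1.1 × 10^-4

A = 11.8 mi² = 3.056 × 10^7 m²
Δh = 29 ft = 8.839 m
S = ΔV / (A × Δh) = 29700 m³ / (3.056 × 10^7 m² × 8.839 m) = 1.099 × 10^-4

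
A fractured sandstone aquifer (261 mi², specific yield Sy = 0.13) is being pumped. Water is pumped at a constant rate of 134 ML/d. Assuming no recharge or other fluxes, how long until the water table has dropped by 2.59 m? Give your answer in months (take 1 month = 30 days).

A = 261 mi² = 6.76 × 10^8 m²
ΔV = Sy × A × Δh = 0.13 × 6.76 × 10^8 × 2.59 = 2.276 × 10^8 m³
Q = 134 ML/d = 1.34 × 10^5 m³/d
t = ΔV / Q = 2.276 × 10^8 m³ / 1.34 × 10^5 m³/d = 1699 d
t = 1699 d ≈ 56.62 months

t ≈ 56.6 months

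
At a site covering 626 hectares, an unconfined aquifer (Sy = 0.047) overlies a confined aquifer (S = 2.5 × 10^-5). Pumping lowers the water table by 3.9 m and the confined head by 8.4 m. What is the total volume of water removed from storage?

ΔV ≈ 1.15 × 10^6 m³

A = 626 hectares = 6.26 × 10^6 m²
Unconfined: ΔV_u = Sy × A × Δh_u = 0.047 × 6.26 × 10^6 × 3.9 = 1.147 × 10^6 m³
Confined: ΔV_c = S × A × Δh_c = 2.5 × 10^-5 × 6.26 × 10^6 × 8.4 = 1315 m³
Total ΔV = 1.147 × 10^6 + 1315 = 1.149 × 10^6 m³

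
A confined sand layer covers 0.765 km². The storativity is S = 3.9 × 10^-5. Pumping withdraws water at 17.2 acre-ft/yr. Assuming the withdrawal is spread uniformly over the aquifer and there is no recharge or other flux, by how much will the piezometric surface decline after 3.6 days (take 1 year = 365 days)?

A = 0.765 km² = 7.65 × 10^5 m²
Q = 17.2 acre-ft/yr = 58.13 m³/d
ΔV = Q × t = 58.13 m³/d × 3.6 d = 209.3 m³
Δh = ΔV / (S × A) = 209.3 / (3.9 × 10^-5 × 7.65 × 10^5) = 7.014 m

Δh ≈ 7.01 m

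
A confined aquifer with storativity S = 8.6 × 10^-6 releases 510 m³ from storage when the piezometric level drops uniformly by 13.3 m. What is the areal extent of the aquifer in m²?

A ≈ 4.46 × 10^6 m²

A = ΔV / (S × Δh) = 510 / (8.6 × 10^-6 × 13.3) = 4.459 × 10^6 m²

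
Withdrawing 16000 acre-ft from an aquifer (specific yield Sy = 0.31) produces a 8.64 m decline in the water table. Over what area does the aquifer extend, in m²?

A ≈ 7.37 × 10^6 m²

ΔV = 16000 acre-ft = 1.974 × 10^7 m³
A = ΔV / (Sy × Δh) = 1.974 × 10^7 / (0.31 × 8.64) = 7.368 × 10^6 m²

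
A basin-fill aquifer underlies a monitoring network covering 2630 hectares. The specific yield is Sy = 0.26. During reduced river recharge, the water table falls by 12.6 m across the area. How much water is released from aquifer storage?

ΔV ≈ 8.62 × 10^7 m³

A = 2630 hectares = 2.63 × 10^7 m²
ΔV = Sy × A × Δh = 0.26 × 2.63 × 10^7 m² × 12.6 m = 8.616 × 10^7 m³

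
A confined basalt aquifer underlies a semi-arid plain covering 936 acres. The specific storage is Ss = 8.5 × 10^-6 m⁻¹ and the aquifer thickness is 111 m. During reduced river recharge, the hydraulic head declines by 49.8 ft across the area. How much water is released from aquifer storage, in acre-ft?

ΔV ≈ 44 acre-ft

S = Ss × b = 8.5 × 10^-6 m⁻¹ × 111 m = 9.435 × 10^-4
A = 936 acres = 3.788 × 10^6 m²
Δh = 49.8 ft = 15.18 m
ΔV = S × A × Δh = 9.435 × 10^-4 × 3.788 × 10^6 m² × 15.18 m = 54250 m³
ΔV = 54250 m³ = 43.98 acre-ft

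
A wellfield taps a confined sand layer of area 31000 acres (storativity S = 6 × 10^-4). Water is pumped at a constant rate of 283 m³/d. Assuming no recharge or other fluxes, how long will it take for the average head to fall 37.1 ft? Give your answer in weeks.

A = 31000 acres = 1.255 × 10^8 m²
Δh = 37.1 ft = 11.31 m
ΔV = S × A × Δh = 6 × 10^-4 × 1.255 × 10^8 × 11.31 = 8.512 × 10^5 m³
t = ΔV / Q = 8.512 × 10^5 m³ / 283 m³/d = 3008 d
t = 3008 d ≈ 429.7 weeks

t ≈ 430 weeks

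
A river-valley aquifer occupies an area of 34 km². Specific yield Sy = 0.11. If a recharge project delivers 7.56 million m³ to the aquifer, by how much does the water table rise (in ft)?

Δh ≈ 6.63 ft

A = 34 km² = 3.4 × 10^7 m²
ΔV = 7.56 million m³ = 7.56 × 10^6 m³
Δh = ΔV / (Sy × A) = 7.56 × 10^6 m³ / (0.11 × 3.4 × 10^7 m²) = 2.021 m
Δh = 2.021 m = 6.632 ft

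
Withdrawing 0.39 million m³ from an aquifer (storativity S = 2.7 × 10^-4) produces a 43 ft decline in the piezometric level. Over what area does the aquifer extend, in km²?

Δh = 43 ft = 13.11 m
ΔV = 0.39 million m³ = 3.9 × 10^5 m³
A = ΔV / (S × Δh) = 3.9 × 10^5 / (2.7 × 10^-4 × 13.11) = 1.102 × 10^8 m²
A = 1.102 × 10^8 m² = 110.2 km²

A ≈ 110 km²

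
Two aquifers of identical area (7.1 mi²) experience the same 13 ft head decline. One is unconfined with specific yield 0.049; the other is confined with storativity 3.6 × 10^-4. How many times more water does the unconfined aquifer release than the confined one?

ΔV_u / ΔV_c ≈ 136

A = 7.1 mi² = 1.839 × 10^7 m²
Δh = 13 ft = 3.962 m
Unconfined: ΔV_u = Sy × A × Δh = 0.049 × 1.839 × 10^7 × 3.962 = 3.57 × 10^6 m³
Confined: ΔV_c = S × A × Δh = 3.6 × 10^-4 × 1.839 × 10^7 × 3.962 = 26230 m³
Ratio = ΔV_u / ΔV_c = Sy / S = 0.049 / 3.6 × 10^-4 = 136.1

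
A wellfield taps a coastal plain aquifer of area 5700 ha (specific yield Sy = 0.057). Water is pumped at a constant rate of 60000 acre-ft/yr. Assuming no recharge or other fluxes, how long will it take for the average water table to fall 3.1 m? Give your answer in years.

A = 5700 ha = 5.7 × 10^7 m²
ΔV = Sy × A × Δh = 0.057 × 5.7 × 10^7 × 3.1 = 1.007 × 10^7 m³
Q = 60000 acre-ft/yr = 2.028 × 10^5 m³/d
t = ΔV / Q = 1.007 × 10^7 m³ / 2.028 × 10^5 m³/d = 49.67 d
t = 49.67 d ≈ 0.1361 years

t ≈ 0.136 years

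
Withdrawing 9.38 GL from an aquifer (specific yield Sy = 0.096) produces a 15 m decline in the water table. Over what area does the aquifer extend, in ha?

ΔV = 9.38 GL = 9.38 × 10^6 m³
A = ΔV / (Sy × Δh) = 9.38 × 10^6 / (0.096 × 15) = 6.514 × 10^6 m²
A = 6.514 × 10^6 m² = 651.4 ha

A ≈ 651 ha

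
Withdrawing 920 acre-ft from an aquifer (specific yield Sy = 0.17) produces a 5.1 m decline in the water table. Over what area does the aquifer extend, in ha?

A ≈ 131 ha

ΔV = 920 acre-ft = 1.135 × 10^6 m³
A = ΔV / (Sy × Δh) = 1.135 × 10^6 / (0.17 × 5.1) = 1.309 × 10^6 m²
A = 1.309 × 10^6 m² = 130.9 ha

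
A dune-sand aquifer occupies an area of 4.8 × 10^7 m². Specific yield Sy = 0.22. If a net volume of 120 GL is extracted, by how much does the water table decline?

Δh ≈ 11.4 m

ΔV = 120 GL = 1.2 × 10^8 m³
Δh = ΔV / (Sy × A) = 1.2 × 10^8 m³ / (0.22 × 4.8 × 10^7 m²) = 11.36 m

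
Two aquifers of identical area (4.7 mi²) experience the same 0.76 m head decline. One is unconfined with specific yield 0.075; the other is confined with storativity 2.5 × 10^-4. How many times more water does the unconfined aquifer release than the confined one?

ΔV_u / ΔV_c ≈ 300

A = 4.7 mi² = 1.217 × 10^7 m²
Unconfined: ΔV_u = Sy × A × Δh = 0.075 × 1.217 × 10^7 × 0.76 = 6.939 × 10^5 m³
Confined: ΔV_c = S × A × Δh = 2.5 × 10^-4 × 1.217 × 10^7 × 0.76 = 2313 m³
Ratio = ΔV_u / ΔV_c = Sy / S = 0.075 / 2.5 × 10^-4 = 300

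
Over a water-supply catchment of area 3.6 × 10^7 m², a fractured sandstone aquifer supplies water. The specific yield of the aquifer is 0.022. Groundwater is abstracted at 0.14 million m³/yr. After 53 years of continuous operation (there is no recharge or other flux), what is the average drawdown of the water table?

Q = 0.14 million m³/yr = 383.6 m³/d
t = 53 years = 19340 d
ΔV = Q × t = 383.6 m³/d × 19340 d = 7.42 × 10^6 m³
Δh = ΔV / (Sy × A) = 7.42 × 10^6 / (0.022 × 3.6 × 10^7) = 9.369 m

Δh ≈ 9.37 m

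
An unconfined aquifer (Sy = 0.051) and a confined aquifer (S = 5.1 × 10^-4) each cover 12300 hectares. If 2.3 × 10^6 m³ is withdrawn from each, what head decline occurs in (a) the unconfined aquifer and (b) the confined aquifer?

Δh_u ≈ 0.367 m; Δh_c ≈ 36.7 m

A = 12300 hectares = 1.23 × 10^8 m²
Unconfined: Δh_u = ΔV/(Sy·A) = 2.3 × 10^6/(0.051 × 1.23 × 10^8) = 0.3667 m
Confined: Δh_c = ΔV/(S·A) = 2.3 × 10^6/(5.1 × 10^-4 × 1.23 × 10^8) = 36.67 m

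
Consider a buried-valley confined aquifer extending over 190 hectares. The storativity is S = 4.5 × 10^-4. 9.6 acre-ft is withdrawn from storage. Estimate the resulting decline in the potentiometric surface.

A = 190 hectares = 1.9 × 10^6 m²
ΔV = 9.6 acre-ft = 11840 m³
Δh = ΔV / (S × A) = 11840 m³ / (4.5 × 10^-4 × 1.9 × 10^6 m²) = 13.85 m

Δh ≈ 13.8 m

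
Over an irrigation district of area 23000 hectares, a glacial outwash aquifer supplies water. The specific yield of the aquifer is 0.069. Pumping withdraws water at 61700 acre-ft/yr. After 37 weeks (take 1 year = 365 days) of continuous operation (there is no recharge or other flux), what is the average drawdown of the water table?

Δh ≈ 3.4 m

A = 23000 hectares = 2.3 × 10^8 m²
Q = 61700 acre-ft/yr = 2.085 × 10^5 m³/d
t = 37 weeks = 259 d
ΔV = Q × t = 2.085 × 10^5 m³/d × 259 d = 5.4 × 10^7 m³
Δh = ΔV / (Sy × A) = 5.4 × 10^7 / (0.069 × 2.3 × 10^8) = 3.403 m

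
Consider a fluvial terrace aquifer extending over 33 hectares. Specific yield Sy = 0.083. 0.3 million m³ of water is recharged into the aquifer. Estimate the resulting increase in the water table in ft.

Δh ≈ 35.9 ft

A = 33 hectares = 3.3 × 10^5 m²
ΔV = 0.3 million m³ = 3 × 10^5 m³
Δh = ΔV / (Sy × A) = 3 × 10^5 m³ / (0.083 × 3.3 × 10^5 m²) = 10.95 m
Δh = 10.95 m = 35.93 ft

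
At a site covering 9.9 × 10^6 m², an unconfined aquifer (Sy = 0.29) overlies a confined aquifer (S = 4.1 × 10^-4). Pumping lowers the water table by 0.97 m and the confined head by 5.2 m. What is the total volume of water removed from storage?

Unconfined: ΔV_u = Sy × A × Δh_u = 0.29 × 9.9 × 10^6 × 0.97 = 2.785 × 10^6 m³
Confined: ΔV_c = S × A × Δh_c = 4.1 × 10^-4 × 9.9 × 10^6 × 5.2 = 21110 m³
Total ΔV = 2.785 × 10^6 + 21110 = 2.806 × 10^6 m³

ΔV ≈ 2.81 × 10^6 m³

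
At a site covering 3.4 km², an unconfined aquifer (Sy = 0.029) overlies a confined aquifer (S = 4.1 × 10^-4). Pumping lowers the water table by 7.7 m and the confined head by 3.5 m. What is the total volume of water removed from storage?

A = 3.4 km² = 3.4 × 10^6 m²
Unconfined: ΔV_u = Sy × A × Δh_u = 0.029 × 3.4 × 10^6 × 7.7 = 7.592 × 10^5 m³
Confined: ΔV_c = S × A × Δh_c = 4.1 × 10^-4 × 3.4 × 10^6 × 3.5 = 4879 m³
Total ΔV = 7.592 × 10^5 + 4879 = 7.641 × 10^5 m³

ΔV ≈ 7.64 × 10^5 m³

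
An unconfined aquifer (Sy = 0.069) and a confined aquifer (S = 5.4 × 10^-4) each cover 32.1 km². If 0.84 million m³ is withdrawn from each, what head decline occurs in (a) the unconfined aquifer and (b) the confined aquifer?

A = 32.1 km² = 3.21 × 10^7 m²
ΔV = 0.84 million m³ = 8.4 × 10^5 m³
Unconfined: Δh_u = ΔV/(Sy·A) = 8.4 × 10^5/(0.069 × 3.21 × 10^7) = 0.3792 m
Confined: Δh_c = ΔV/(S·A) = 8.4 × 10^5/(5.4 × 10^-4 × 3.21 × 10^7) = 48.46 m

Δh_u ≈ 0.379 m; Δh_c ≈ 48.5 m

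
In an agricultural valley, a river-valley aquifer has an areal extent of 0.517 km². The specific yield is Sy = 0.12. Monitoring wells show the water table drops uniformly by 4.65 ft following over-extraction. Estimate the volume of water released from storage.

ΔV ≈ 87900 m³

A = 0.517 km² = 5.17 × 10^5 m²
Δh = 4.65 ft = 1.417 m
ΔV = Sy × A × Δh = 0.12 × 5.17 × 10^5 m² × 1.417 m = 87930 m³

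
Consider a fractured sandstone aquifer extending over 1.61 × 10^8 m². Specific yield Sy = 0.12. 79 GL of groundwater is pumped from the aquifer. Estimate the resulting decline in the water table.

ΔV = 79 GL = 7.9 × 10^7 m³
Δh = ΔV / (Sy × A) = 7.9 × 10^7 m³ / (0.12 × 1.61 × 10^8 m²) = 4.089 m

Δh ≈ 4.09 m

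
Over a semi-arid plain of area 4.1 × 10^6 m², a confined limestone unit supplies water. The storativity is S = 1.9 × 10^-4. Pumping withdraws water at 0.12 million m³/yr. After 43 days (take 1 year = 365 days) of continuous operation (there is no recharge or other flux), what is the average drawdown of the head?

Q = 0.12 million m³/yr = 328.8 m³/d
ΔV = Q × t = 328.8 m³/d × 43 d = 14140 m³
Δh = ΔV / (S × A) = 14140 / (1.9 × 10^-4 × 4.1 × 10^6) = 18.15 m

Δh ≈ 18.1 m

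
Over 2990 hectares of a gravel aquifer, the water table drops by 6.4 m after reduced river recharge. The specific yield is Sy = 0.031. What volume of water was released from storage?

A = 2990 hectares = 2.99 × 10^7 m²
ΔV = Sy × A × Δh = 0.031 × 2.99 × 10^7 m² × 6.4 m = 5.932 × 10^6 m³

ΔV ≈ 5.93 × 10^6 m³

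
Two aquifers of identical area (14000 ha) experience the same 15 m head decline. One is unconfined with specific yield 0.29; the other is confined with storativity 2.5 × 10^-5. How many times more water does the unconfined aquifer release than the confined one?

A = 14000 ha = 1.4 × 10^8 m²
Unconfined: ΔV_u = Sy × A × Δh = 0.29 × 1.4 × 10^8 × 15 = 6.09 × 10^8 m³
Confined: ΔV_c = S × A × Δh = 2.5 × 10^-5 × 1.4 × 10^8 × 15 = 52500 m³
Ratio = ΔV_u / ΔV_c = Sy / S = 0.29 / 2.5 × 10^-5 = 11600

ΔV_u / ΔV_c ≈ 11600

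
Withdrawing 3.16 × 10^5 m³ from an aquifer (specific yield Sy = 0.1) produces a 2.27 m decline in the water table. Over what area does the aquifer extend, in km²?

A ≈ 1.39 km²

A = ΔV / (Sy × Δh) = 3.16 × 10^5 / (0.1 × 2.27) = 1.392 × 10^6 m²
A = 1.392 × 10^6 m² = 1.392 km²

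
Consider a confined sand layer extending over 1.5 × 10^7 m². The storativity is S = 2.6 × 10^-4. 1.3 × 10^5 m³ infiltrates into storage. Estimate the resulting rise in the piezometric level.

Δh ≈ 33.3 m

Δh = ΔV / (S × A) = 1.3 × 10^5 m³ / (2.6 × 10^-4 × 1.5 × 10^7 m²) = 33.33 m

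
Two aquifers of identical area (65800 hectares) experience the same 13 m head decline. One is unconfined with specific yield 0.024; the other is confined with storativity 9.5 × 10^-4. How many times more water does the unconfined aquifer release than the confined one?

ΔV_u / ΔV_c ≈ 25.3

A = 65800 hectares = 6.58 × 10^8 m²
Unconfined: ΔV_u = Sy × A × Δh = 0.024 × 6.58 × 10^8 × 13 = 2.053 × 10^8 m³
Confined: ΔV_c = S × A × Δh = 9.5 × 10^-4 × 6.58 × 10^8 × 13 = 8.126 × 10^6 m³
Ratio = ΔV_u / ΔV_c = Sy / S = 0.024 / 9.5 × 10^-4 = 25.26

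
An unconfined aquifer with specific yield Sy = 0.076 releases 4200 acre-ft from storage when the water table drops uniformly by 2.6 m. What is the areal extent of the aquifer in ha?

A ≈ 2620 ha

ΔV = 4200 acre-ft = 5.181 × 10^6 m³
A = ΔV / (Sy × Δh) = 5.181 × 10^6 / (0.076 × 2.6) = 2.622 × 10^7 m²
A = 2.622 × 10^7 m² = 2622 ha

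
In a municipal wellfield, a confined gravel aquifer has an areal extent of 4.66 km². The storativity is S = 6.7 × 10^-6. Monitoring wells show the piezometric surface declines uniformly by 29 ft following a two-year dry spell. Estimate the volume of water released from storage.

A = 4.66 km² = 4.66 × 10^6 m²
Δh = 29 ft = 8.839 m
ΔV = S × A × Δh = 6.7 × 10^-6 × 4.66 × 10^6 m² × 8.839 m = 276 m³

ΔV ≈ 276 m³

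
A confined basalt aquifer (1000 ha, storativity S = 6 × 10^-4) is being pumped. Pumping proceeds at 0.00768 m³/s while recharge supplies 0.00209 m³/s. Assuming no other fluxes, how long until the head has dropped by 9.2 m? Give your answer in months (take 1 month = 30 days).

t ≈ 3.81 months

A = 1000 ha = 1 × 10^7 m²
ΔV = S × A × Δh = 6 × 10^-4 × 1 × 10^7 × 9.2 = 55200 m³
Net withdrawal = 0.00768 − 0.00209 = 0.00559 m³/s = 483 m³/d
t = ΔV / Q = 55200 m³ / 483 m³/d = 114.3 d
t = 114.3 d ≈ 3.81 months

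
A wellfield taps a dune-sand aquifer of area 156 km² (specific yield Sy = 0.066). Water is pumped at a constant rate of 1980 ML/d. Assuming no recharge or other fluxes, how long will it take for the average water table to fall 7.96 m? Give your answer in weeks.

A = 156 km² = 1.56 × 10^8 m²
ΔV = Sy × A × Δh = 0.066 × 1.56 × 10^8 × 7.96 = 8.196 × 10^7 m³
Q = 1980 ML/d = 1.98 × 10^6 m³/d
t = ΔV / Q = 8.196 × 10^7 m³ / 1.98 × 10^6 m³/d = 41.39 d
t = 41.39 d ≈ 5.913 weeks

t ≈ 5.91 weeks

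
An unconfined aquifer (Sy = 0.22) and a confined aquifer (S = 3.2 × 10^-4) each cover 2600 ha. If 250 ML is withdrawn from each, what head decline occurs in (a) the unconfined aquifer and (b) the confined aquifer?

Δh_u ≈ 0.0437 m; Δh_c ≈ 30 m

A = 2600 ha = 2.6 × 10^7 m²
ΔV = 250 ML = 2.5 × 10^5 m³
Unconfined: Δh_u = ΔV/(Sy·A) = 2.5 × 10^5/(0.22 × 2.6 × 10^7) = 0.04371 m
Confined: Δh_c = ΔV/(S·A) = 2.5 × 10^5/(3.2 × 10^-4 × 2.6 × 10^7) = 30.05 m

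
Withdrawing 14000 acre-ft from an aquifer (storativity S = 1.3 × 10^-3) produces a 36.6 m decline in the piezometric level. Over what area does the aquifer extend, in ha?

A ≈ 36300 ha

ΔV = 14000 acre-ft = 1.727 × 10^7 m³
A = ΔV / (S × Δh) = 1.727 × 10^7 / (0.0013 × 36.6) = 3.629 × 10^8 m²
A = 3.629 × 10^8 m² = 36290 ha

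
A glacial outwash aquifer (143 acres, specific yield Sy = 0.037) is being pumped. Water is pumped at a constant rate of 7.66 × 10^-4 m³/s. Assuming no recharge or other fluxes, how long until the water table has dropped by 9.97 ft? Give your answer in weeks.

A = 143 acres = 5.787 × 10^5 m²
Δh = 9.97 ft = 3.039 m
ΔV = Sy × A × Δh = 0.037 × 5.787 × 10^5 × 3.039 = 65070 m³
Q = 7.66 × 10^-4 m³/s = 66.18 m³/d
t = ΔV / Q = 65070 m³ / 66.18 m³/d = 983.2 d
t = 983.2 d ≈ 140.5 weeks

t ≈ 140 weeks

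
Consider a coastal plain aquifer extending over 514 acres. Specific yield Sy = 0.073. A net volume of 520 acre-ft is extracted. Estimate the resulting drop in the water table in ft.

Δh ≈ 13.9 ft

A = 514 acres = 2.08 × 10^6 m²
ΔV = 520 acre-ft = 6.414 × 10^5 m³
Δh = ΔV / (Sy × A) = 6.414 × 10^5 m³ / (0.073 × 2.08 × 10^6 m²) = 4.224 m
Δh = 4.224 m = 13.86 ft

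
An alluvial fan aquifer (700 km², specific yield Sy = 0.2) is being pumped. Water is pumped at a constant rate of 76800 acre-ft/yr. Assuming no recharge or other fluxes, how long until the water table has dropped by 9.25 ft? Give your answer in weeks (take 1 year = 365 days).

t ≈ 217 weeks

A = 700 km² = 7 × 10^8 m²
Δh = 9.25 ft = 2.819 m
ΔV = Sy × A × Δh = 0.2 × 7 × 10^8 × 2.819 = 3.947 × 10^8 m³
Q = 76800 acre-ft/yr = 2.595 × 10^5 m³/d
t = ΔV / Q = 3.947 × 10^8 m³ / 2.595 × 10^5 m³/d = 1521 d
t = 1521 d ≈ 217.3 weeks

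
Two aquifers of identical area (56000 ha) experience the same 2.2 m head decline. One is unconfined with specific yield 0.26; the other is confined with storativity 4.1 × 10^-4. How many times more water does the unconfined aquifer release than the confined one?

ΔV_u / ΔV_c ≈ 634

A = 56000 ha = 5.6 × 10^8 m²
Unconfined: ΔV_u = Sy × A × Δh = 0.26 × 5.6 × 10^8 × 2.2 = 3.203 × 10^8 m³
Confined: ΔV_c = S × A × Δh = 4.1 × 10^-4 × 5.6 × 10^8 × 2.2 = 5.051 × 10^5 m³
Ratio = ΔV_u / ΔV_c = Sy / S = 0.26 / 4.1 × 10^-4 = 634.1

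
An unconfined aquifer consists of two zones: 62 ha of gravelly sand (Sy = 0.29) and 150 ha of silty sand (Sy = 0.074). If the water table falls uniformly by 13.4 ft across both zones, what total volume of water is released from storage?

ΔV ≈ 1.19 × 10^6 m³

A₁ = 62 ha = 6.2 × 10^5 m²; A₂ = 150 ha = 1.5 × 10^6 m²
Δh = 13.4 ft = 4.084 m
ΔV₁ = 0.29 × 6.2 × 10^5 × 4.084 = 7.344 × 10^5 m³
ΔV₂ = 0.074 × 1.5 × 10^6 × 4.084 = 4.534 × 10^5 m³
ΔV = ΔV₁ + ΔV₂ = 1.188 × 10^6 m³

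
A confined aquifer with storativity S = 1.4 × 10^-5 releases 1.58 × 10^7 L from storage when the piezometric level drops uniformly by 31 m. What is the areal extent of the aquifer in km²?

A ≈ 36.4 km²

ΔV = 1.58 × 10^7 L = 15800 m³
A = ΔV / (S × Δh) = 15800 / (1.4 × 10^-5 × 31) = 3.641 × 10^7 m²
A = 3.641 × 10^7 m² = 36.41 km²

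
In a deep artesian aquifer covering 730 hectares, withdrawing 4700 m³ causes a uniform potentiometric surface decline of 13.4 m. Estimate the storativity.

S ≈ 4.8 × 10^-5

A = 730 hectares = 7.3 × 10^6 m²
S = ΔV / (A × Δh) = 4700 m³ / (7.3 × 10^6 m² × 13.4 m) = 4.805 × 10^-5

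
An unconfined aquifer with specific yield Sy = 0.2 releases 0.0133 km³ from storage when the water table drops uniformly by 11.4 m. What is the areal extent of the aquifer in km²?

ΔV = 0.0133 km³ = 1.33 × 10^7 m³
A = ΔV / (Sy × Δh) = 1.33 × 10^7 / (0.2 × 11.4) = 5.833 × 10^6 m²
A = 5.833 × 10^6 m² = 5.833 km²

A ≈ 5.83 km²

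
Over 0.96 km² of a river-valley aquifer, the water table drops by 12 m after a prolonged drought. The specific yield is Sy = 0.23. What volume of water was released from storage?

A = 0.96 km² = 9.6 × 10^5 m²
ΔV = Sy × A × Δh = 0.23 × 9.6 × 10^5 m² × 12 m = 2.65 × 10^6 m³

ΔV ≈ 2.65 × 10^6 m³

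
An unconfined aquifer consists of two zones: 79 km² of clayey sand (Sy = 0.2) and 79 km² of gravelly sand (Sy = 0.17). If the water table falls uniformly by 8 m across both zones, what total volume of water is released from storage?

A₁ = 79 km² = 7.9 × 10^7 m²; A₂ = 79 km² = 7.9 × 10^7 m²
ΔV₁ = 0.2 × 7.9 × 10^7 × 8 = 1.264 × 10^8 m³
ΔV₂ = 0.17 × 7.9 × 10^7 × 8 = 1.074 × 10^8 m³
ΔV = ΔV₁ + ΔV₂ = 2.338 × 10^8 m³

ΔV ≈ 2.34 × 10^8 m³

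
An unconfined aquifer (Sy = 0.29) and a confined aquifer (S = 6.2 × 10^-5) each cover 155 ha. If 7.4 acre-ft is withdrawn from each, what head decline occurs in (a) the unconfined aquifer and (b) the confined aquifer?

A = 155 ha = 1.55 × 10^6 m²
ΔV = 7.4 acre-ft = 9128 m³
Unconfined: Δh_u = ΔV/(Sy·A) = 9128/(0.29 × 1.55 × 10^6) = 0.02031 m
Confined: Δh_c = ΔV/(S·A) = 9128/(6.2 × 10^-5 × 1.55 × 10^6) = 94.98 m

Δh_u ≈ 0.0203 m; Δh_c ≈ 95 m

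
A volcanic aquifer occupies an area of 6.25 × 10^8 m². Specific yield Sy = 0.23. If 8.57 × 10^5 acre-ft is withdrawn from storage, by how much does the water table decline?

Δh ≈ 7.35 m

ΔV = 8.57 × 10^5 acre-ft = 1.057 × 10^9 m³
Δh = ΔV / (Sy × A) = 1.057 × 10^9 m³ / (0.23 × 6.25 × 10^8 m²) = 7.354 m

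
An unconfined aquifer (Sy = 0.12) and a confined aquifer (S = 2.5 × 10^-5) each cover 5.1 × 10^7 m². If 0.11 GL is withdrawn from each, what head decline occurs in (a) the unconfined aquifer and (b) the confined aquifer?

Δh_u ≈ 0.018 m; Δh_c ≈ 86.3 m

ΔV = 0.11 GL = 1.1 × 10^5 m³
Unconfined: Δh_u = ΔV/(Sy·A) = 1.1 × 10^5/(0.12 × 5.1 × 10^7) = 0.01797 m
Confined: Δh_c = ΔV/(S·A) = 1.1 × 10^5/(2.5 × 10^-5 × 5.1 × 10^7) = 86.27 m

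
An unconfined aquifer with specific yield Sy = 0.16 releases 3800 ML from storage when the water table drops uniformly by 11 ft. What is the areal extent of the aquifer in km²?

A ≈ 7.08 km²

Δh = 11 ft = 3.353 m
ΔV = 3800 ML = 3.8 × 10^6 m³
A = ΔV / (Sy × Δh) = 3.8 × 10^6 / (0.16 × 3.353) = 7.084 × 10^6 m²
A = 7.084 × 10^6 m² = 7.084 km²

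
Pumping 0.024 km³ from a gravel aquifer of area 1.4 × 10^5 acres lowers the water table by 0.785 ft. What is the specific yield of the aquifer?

A = 1.4 × 10^5 acres = 5.666 × 10^8 m²
Δh = 0.785 ft = 0.2393 m
ΔV = 0.024 km³ = 2.4 × 10^7 m³
Sy = ΔV / (A × Δh) = 2.4 × 10^7 m³ / (5.666 × 10^8 m² × 0.2393 m) = 0.177

Sy ≈ 0.18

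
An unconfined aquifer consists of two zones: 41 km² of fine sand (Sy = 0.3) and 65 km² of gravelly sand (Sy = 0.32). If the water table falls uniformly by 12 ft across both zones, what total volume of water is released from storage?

A₁ = 41 km² = 4.1 × 10^7 m²; A₂ = 65 km² = 6.5 × 10^7 m²
Δh = 12 ft = 3.658 m
ΔV₁ = 0.3 × 4.1 × 10^7 × 3.658 = 4.499 × 10^7 m³
ΔV₂ = 0.32 × 6.5 × 10^7 × 3.658 = 7.608 × 10^7 m³
ΔV = ΔV₁ + ΔV₂ = 1.211 × 10^8 m³

ΔV ≈ 1.21 × 10^8 m³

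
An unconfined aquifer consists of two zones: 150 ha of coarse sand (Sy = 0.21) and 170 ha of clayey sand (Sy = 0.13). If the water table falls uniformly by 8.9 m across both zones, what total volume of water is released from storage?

A₁ = 150 ha = 1.5 × 10^6 m²; A₂ = 170 ha = 1.7 × 10^6 m²
ΔV₁ = 0.21 × 1.5 × 10^6 × 8.9 = 2.804 × 10^6 m³
ΔV₂ = 0.13 × 1.7 × 10^6 × 8.9 = 1.967 × 10^6 m³
ΔV = ΔV₁ + ΔV₂ = 4.77 × 10^6 m³

ΔV ≈ 4.77 × 10^6 m³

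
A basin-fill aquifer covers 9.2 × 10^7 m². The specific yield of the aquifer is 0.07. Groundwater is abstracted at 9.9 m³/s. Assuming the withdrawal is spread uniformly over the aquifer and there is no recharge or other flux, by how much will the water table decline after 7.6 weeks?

Q = 9.9 m³/s = 8.554 × 10^5 m³/d
t = 7.6 weeks = 53.2 d
ΔV = Q × t = 8.554 × 10^5 m³/d × 53.2 d = 4.551 × 10^7 m³
Δh = ΔV / (Sy × A) = 4.551 × 10^7 / (0.07 × 9.2 × 10^7) = 7.066 m

Δh ≈ 7.07 m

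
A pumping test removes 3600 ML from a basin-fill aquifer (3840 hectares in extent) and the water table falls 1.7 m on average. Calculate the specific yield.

Sy ≈ 0.055

A = 3840 hectares = 3.84 × 10^7 m²
ΔV = 3600 ML = 3.6 × 10^6 m³
Sy = ΔV / (A × Δh) = 3.6 × 10^6 m³ / (3.84 × 10^7 m² × 1.7 m) = 0.05515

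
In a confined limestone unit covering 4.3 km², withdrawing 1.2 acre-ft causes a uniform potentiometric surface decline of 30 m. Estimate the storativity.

A = 4.3 km² = 4.3 × 10^6 m²
ΔV = 1.2 acre-ft = 1480 m³
S = ΔV / (A × Δh) = 1480 m³ / (4.3 × 10^6 m² × 30 m) = 1.147 × 10^-5

S ≈ 1.1 × 10^-5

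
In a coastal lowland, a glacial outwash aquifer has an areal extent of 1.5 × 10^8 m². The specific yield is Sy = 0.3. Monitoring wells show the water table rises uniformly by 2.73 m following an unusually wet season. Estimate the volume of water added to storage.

ΔV ≈ 1.23 × 10^8 m³

ΔV = Sy × A × Δh = 0.3 × 1.5 × 10^8 m² × 2.73 m = 1.228 × 10^8 m³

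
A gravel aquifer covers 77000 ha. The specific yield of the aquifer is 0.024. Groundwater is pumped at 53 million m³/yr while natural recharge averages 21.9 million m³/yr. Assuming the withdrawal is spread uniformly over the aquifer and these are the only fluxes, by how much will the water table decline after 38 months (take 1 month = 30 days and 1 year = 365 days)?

A = 77000 ha = 7.7 × 10^8 m²
Net abstraction = 53 − 21.9 = 31.1 million m³/yr
Q_net = 31.1 million m³/yr = 85210 m³/d
t = 38 months = 1140 d
ΔV = Q × t = 85210 m³/d × 1140 d = 9.713 × 10^7 m³
Δh = ΔV / (Sy × A) = 9.713 × 10^7 / (0.024 × 7.7 × 10^8) = 5.256 m

Δh ≈ 5.26 m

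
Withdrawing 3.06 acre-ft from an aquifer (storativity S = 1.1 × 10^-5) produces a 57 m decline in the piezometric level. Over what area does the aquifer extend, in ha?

A ≈ 602 ha

ΔV = 3.06 acre-ft = 3774 m³
A = ΔV / (S × Δh) = 3774 / (1.1 × 10^-5 × 57) = 6.02 × 10^6 m²
A = 6.02 × 10^6 m² = 602 ha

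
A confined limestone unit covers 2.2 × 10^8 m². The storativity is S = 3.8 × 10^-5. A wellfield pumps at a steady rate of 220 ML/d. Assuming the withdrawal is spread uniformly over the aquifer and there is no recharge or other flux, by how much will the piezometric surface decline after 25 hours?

Δh ≈ 27.4 m

Q = 220 ML/d = 2.2 × 10^5 m³/d
t = 25 hours = 1.042 d
ΔV = Q × t = 2.2 × 10^5 m³/d × 1.042 d = 2.292 × 10^5 m³
Δh = ΔV / (S × A) = 2.292 × 10^5 / (3.8 × 10^-5 × 2.2 × 10^8) = 27.41 m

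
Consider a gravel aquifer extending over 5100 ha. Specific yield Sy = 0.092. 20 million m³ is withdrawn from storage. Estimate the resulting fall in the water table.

A = 5100 ha = 5.1 × 10^7 m²
ΔV = 20 million m³ = 2 × 10^7 m³
Δh = ΔV / (Sy × A) = 2 × 10^7 m³ / (0.092 × 5.1 × 10^7 m²) = 4.263 m

Δh ≈ 4.26 m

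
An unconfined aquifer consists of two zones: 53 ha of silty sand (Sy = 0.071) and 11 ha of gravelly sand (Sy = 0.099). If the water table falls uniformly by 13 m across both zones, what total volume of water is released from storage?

ΔV ≈ 6.31 × 10^5 m³

A₁ = 53 ha = 5.3 × 10^5 m²; A₂ = 11 ha = 1.1 × 10^5 m²
ΔV₁ = 0.071 × 5.3 × 10^5 × 13 = 4.892 × 10^5 m³
ΔV₂ = 0.099 × 1.1 × 10^5 × 13 = 1.416 × 10^5 m³
ΔV = ΔV₁ + ΔV₂ = 6.308 × 10^5 m³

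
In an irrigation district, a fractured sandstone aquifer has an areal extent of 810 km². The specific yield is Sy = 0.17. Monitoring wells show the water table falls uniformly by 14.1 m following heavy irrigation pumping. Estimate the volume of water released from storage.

A = 810 km² = 8.1 × 10^8 m²
ΔV = Sy × A × Δh = 0.17 × 8.1 × 10^8 m² × 14.1 m = 1.942 × 10^9 m³

ΔV ≈ 1.94 × 10^9 m³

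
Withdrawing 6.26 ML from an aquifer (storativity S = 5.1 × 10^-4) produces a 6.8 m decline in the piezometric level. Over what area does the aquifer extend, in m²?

A ≈ 1.81 × 10^6 m²

ΔV = 6.26 ML = 6260 m³
A = ΔV / (S × Δh) = 6260 / (5.1 × 10^-4 × 6.8) = 1.805 × 10^6 m²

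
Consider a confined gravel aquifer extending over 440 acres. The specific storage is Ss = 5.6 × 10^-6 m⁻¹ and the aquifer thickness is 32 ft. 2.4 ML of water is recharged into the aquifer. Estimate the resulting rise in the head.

Δh ≈ 24.7 m

b = 32 ft = 9.754 m
S = Ss × b = 5.6 × 10^-6 m⁻¹ × 9.754 m = 5.462 × 10^-5
A = 440 acres = 1.781 × 10^6 m²
ΔV = 2.4 ML = 2400 m³
Δh = ΔV / (S × A) = 2400 m³ / (5.462 × 10^-5 × 1.781 × 10^6 m²) = 24.68 m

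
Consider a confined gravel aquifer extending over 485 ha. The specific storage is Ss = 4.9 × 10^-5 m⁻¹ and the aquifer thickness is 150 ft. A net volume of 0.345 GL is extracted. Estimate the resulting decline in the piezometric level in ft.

b = 150 ft = 45.72 m
S = Ss × b = 4.9 × 10^-5 m⁻¹ × 45.72 m = 2.24 × 10^-3
A = 485 ha = 4.85 × 10^6 m²
ΔV = 0.345 GL = 3.45 × 10^5 m³
Δh = ΔV / (S × A) = 3.45 × 10^5 m³ / (0.00224 × 4.85 × 10^6 m²) = 31.75 m
Δh = 31.75 m = 104.2 ft

Δh ≈ 104 ft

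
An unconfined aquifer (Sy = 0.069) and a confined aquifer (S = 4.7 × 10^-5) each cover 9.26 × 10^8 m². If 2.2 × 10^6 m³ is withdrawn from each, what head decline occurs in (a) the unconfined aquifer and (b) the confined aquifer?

Unconfined: Δh_u = ΔV/(Sy·A) = 2.2 × 10^6/(0.069 × 9.26 × 10^8) = 0.03443 m
Confined: Δh_c = ΔV/(S·A) = 2.2 × 10^6/(4.7 × 10^-5 × 9.26 × 10^8) = 50.55 m

Δh_u ≈ 0.0344 m; Δh_c ≈ 50.5 m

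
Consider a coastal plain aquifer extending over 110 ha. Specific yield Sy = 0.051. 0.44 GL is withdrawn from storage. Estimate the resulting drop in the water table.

Δh ≈ 7.84 m

A = 110 ha = 1.1 × 10^6 m²
ΔV = 0.44 GL = 4.4 × 10^5 m³
Δh = ΔV / (Sy × A) = 4.4 × 10^5 m³ / (0.051 × 1.1 × 10^6 m²) = 7.843 m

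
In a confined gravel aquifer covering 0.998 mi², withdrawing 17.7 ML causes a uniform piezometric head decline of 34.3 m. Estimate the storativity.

A = 0.998 mi² = 2.585 × 10^6 m²
ΔV = 17.7 ML = 17700 m³
S = ΔV / (A × Δh) = 17700 m³ / (2.585 × 10^6 m² × 34.3 m) = 1.996 × 10^-4

S ≈ 2 × 10^-4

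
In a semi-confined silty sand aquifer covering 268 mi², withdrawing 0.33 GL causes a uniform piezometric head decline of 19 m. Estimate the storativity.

A = 268 mi² = 6.941 × 10^8 m²
ΔV = 0.33 GL = 3.3 × 10^5 m³
S = ΔV / (A × Δh) = 3.3 × 10^5 m³ / (6.941 × 10^8 m² × 19 m) = 2.502 × 10^-5

S ≈ 2.5 × 10^-5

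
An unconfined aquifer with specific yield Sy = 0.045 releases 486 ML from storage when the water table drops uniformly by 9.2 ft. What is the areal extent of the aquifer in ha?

Δh = 9.2 ft = 2.804 m
ΔV = 486 ML = 4.86 × 10^5 m³
A = ΔV / (Sy × Δh) = 4.86 × 10^5 / (0.045 × 2.804) = 3.851 × 10^6 m²
A = 3.851 × 10^6 m² = 385.1 ha

A ≈ 385 ha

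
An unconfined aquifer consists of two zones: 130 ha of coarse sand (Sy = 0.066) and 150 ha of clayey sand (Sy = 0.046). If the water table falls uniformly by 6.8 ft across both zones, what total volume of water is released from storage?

ΔV ≈ 3.21 × 10^5 m³

A₁ = 130 ha = 1.3 × 10^6 m²; A₂ = 150 ha = 1.5 × 10^6 m²
Δh = 6.8 ft = 2.073 m
ΔV₁ = 0.066 × 1.3 × 10^6 × 2.073 = 1.778 × 10^5 m³
ΔV₂ = 0.046 × 1.5 × 10^6 × 2.073 = 1.43 × 10^5 m³
ΔV = ΔV₁ + ΔV₂ = 3.208 × 10^5 m³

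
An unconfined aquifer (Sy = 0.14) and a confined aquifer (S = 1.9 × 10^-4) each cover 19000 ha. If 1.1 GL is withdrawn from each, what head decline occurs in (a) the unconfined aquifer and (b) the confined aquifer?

Δh_u ≈ 0.0414 m; Δh_c ≈ 30.5 m

A = 19000 ha = 1.9 × 10^8 m²
ΔV = 1.1 GL = 1.1 × 10^6 m³
Unconfined: Δh_u = ΔV/(Sy·A) = 1.1 × 10^6/(0.14 × 1.9 × 10^8) = 0.04135 m
Confined: Δh_c = ΔV/(S·A) = 1.1 × 10^6/(1.9 × 10^-4 × 1.9 × 10^8) = 30.47 m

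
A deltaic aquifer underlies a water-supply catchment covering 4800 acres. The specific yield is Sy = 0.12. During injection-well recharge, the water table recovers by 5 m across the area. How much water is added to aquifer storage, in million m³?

ΔV ≈ 11.7 million m³

A = 4800 acres = 1.942 × 10^7 m²
ΔV = Sy × A × Δh = 0.12 × 1.942 × 10^7 m² × 5 m = 1.165 × 10^7 m³
ΔV = 1.165 × 10^7 m³ = 11.65 million m³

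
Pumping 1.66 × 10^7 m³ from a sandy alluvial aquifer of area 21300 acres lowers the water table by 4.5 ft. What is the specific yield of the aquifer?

Sy ≈ 0.14

A = 21300 acres = 8.62 × 10^7 m²
Δh = 4.5 ft = 1.372 m
Sy = ΔV / (A × Δh) = 1.66 × 10^7 m³ / (8.62 × 10^7 m² × 1.372 m) = 0.1404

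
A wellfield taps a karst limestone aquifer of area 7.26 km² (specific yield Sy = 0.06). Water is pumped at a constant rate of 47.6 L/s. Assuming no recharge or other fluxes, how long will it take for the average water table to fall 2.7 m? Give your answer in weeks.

t ≈ 40.9 weeks

A = 7.26 km² = 7.26 × 10^6 m²
ΔV = Sy × A × Δh = 0.06 × 7.26 × 10^6 × 2.7 = 1.176 × 10^6 m³
Q = 47.6 L/s = 4113 m³/d
t = ΔV / Q = 1.176 × 10^6 m³ / 4113 m³/d = 286 d
t = 286 d ≈ 40.85 weeks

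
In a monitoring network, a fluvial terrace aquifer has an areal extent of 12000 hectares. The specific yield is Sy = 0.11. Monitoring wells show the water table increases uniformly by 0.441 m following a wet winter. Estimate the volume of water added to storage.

ΔV ≈ 5.82 × 10^6 m³

A = 12000 hectares = 1.2 × 10^8 m²
ΔV = Sy × A × Δh = 0.11 × 1.2 × 10^8 m² × 0.441 m = 5.821 × 10^6 m³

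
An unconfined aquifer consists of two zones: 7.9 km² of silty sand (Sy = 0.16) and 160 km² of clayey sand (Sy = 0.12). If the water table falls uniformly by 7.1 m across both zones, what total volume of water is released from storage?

ΔV ≈ 1.45 × 10^8 m³

A₁ = 7.9 km² = 7.9 × 10^6 m²; A₂ = 160 km² = 1.6 × 10^8 m²
ΔV₁ = 0.16 × 7.9 × 10^6 × 7.1 = 8.974 × 10^6 m³
ΔV₂ = 0.12 × 1.6 × 10^8 × 7.1 = 1.363 × 10^8 m³
ΔV = ΔV₁ + ΔV₂ = 1.453 × 10^8 m³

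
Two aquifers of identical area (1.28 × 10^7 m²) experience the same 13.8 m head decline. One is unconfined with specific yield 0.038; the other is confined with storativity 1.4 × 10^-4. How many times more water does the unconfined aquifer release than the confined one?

Unconfined: ΔV_u = Sy × A × Δh = 0.038 × 1.28 × 10^7 × 13.8 = 6.712 × 10^6 m³
Confined: ΔV_c = S × A × Δh = 1.4 × 10^-4 × 1.28 × 10^7 × 13.8 = 24730 m³
Ratio = ΔV_u / ΔV_c = Sy / S = 0.038 / 1.4 × 10^-4 = 271.4

ΔV_u / ΔV_c ≈ 271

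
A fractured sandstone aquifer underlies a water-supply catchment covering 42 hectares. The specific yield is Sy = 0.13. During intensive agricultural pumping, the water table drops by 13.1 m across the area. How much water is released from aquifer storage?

A = 42 hectares = 4.2 × 10^5 m²
ΔV = Sy × A × Δh = 0.13 × 4.2 × 10^5 m² × 13.1 m = 7.153 × 10^5 m³

ΔV ≈ 7.15 × 10^5 m³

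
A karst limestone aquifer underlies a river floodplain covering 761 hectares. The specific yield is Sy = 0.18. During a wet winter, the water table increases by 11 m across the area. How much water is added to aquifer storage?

A = 761 hectares = 7.61 × 10^6 m²
ΔV = Sy × A × Δh = 0.18 × 7.61 × 10^6 m² × 11 m = 1.507 × 10^7 m³

ΔV ≈ 1.51 × 10^7 m³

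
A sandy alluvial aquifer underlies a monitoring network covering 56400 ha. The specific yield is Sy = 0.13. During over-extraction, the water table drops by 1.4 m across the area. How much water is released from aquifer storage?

A = 56400 ha = 5.64 × 10^8 m²
ΔV = Sy × A × Δh = 0.13 × 5.64 × 10^8 m² × 1.4 m = 1.026 × 10^8 m³

ΔV ≈ 1.03 × 10^8 m³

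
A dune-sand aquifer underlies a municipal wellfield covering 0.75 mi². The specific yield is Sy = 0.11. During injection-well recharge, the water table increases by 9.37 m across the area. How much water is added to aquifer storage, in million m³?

ΔV ≈ 2 million m³

A = 0.75 mi² = 1.942 × 10^6 m²
ΔV = Sy × A × Δh = 0.11 × 1.942 × 10^6 m² × 9.37 m = 2.002 × 10^6 m³
ΔV = 2.002 × 10^6 m³ = 2.002 million m³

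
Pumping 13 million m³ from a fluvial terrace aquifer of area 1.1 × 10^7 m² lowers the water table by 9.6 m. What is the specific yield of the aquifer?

Sy ≈ 0.12

ΔV = 13 million m³ = 1.3 × 10^7 m³
Sy = ΔV / (A × Δh) = 1.3 × 10^7 m³ / (1.1 × 10^7 m² × 9.6 m) = 0.1231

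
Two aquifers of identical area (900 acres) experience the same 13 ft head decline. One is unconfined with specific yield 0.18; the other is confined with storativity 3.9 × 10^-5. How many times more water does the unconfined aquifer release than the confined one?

A = 900 acres = 3.642 × 10^6 m²
Δh = 13 ft = 3.962 m
Unconfined: ΔV_u = Sy × A × Δh = 0.18 × 3.642 × 10^6 × 3.962 = 2.598 × 10^6 m³
Confined: ΔV_c = S × A × Δh = 3.9 × 10^-5 × 3.642 × 10^6 × 3.962 = 562.8 m³
Ratio = ΔV_u / ΔV_c = Sy / S = 0.18 / 3.9 × 10^-5 = 4615

ΔV_u / ΔV_c ≈ 4620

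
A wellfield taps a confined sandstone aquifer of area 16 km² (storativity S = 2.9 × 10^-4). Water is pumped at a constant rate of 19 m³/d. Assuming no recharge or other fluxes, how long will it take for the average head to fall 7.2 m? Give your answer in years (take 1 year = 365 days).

t ≈ 4.82 years

A = 16 km² = 1.6 × 10^7 m²
ΔV = S × A × Δh = 2.9 × 10^-4 × 1.6 × 10^7 × 7.2 = 33410 m³
t = ΔV / Q = 33410 m³ / 19 m³/d = 1758 d
t = 1758 d ≈ 4.817 years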